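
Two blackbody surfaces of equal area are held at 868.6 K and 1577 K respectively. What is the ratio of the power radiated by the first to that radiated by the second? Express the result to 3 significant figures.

P₁/P₂ ≈ 0.0920

With equal areas, P₁/P₂ = (T₁/T₂)⁴ = (868.6/1577)⁴ = 0.0920.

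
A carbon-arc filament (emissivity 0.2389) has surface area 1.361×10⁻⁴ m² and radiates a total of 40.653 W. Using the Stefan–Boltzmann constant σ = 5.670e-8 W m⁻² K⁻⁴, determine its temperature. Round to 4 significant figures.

T ≈ 2167 K

Area A = 1.361×10⁻⁴ m².
P = εσAT⁴ ⇒ T = (P/(εσA))^(1/4) = (40.653/(0.2389×5.670×10⁻⁸×1.361×10⁻⁴))^(1/4) = 2167 K.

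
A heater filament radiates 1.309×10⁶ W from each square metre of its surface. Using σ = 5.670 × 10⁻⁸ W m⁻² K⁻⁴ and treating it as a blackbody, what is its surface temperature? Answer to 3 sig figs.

T ≈ 2.19×10³ K

I = σT⁴, so T = (I/σ)^(1/4) = (1.309×10⁶/(5.670×10⁻⁸))^(1/4) = 2.19×10³ K.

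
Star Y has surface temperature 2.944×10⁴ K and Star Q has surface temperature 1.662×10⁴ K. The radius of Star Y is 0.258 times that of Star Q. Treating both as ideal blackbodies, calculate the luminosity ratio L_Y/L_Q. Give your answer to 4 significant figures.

L_Y/L_Q ≈ 0.6553

L ∝ R²T⁴, so L_Y/L_Q = (R_Y/R_Q)²(T_Y/T_Q)⁴ = (0.258)² × (2.944×10⁴/1.662×10⁴)⁴ = 0.066564 × 9.84526 = 0.6553.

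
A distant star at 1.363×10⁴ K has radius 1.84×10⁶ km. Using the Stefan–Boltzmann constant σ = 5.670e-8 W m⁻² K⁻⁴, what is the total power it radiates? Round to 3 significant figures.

Surface area A = 4πR² = 4π(1.84×10⁹ m)² = 4.25447×10¹⁹ m².
P = σAT⁴ = 5.670×10⁻⁸ × 4.25447×10¹⁹ × (1.363×10⁴)⁴ = 8.33×10²⁸ W.

P ≈ 8.33×10²⁸ W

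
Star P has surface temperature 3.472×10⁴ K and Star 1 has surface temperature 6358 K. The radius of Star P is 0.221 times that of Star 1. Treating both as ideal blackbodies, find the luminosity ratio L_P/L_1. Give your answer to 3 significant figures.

L_P/L_1 ≈ 43.4

L ∝ R²T⁴, so L_P/L_1 = (R_P/R_1)²(T_P/T_1)⁴ = (0.221)² × (3.472×10⁴/6358)⁴ = 0.048841 × 889.276 = 43.4.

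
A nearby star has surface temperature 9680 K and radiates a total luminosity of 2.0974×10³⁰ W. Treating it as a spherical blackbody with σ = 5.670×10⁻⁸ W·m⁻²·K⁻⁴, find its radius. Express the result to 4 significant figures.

R ≈ 1.831×10¹⁰ m

L = 4πR²σT⁴ ⇒ R = √(L/(4πσT⁴)).
σT⁴ = 4.97834×10⁸ W/m², so R = √(2.0974×10³⁰/(4π×4.97834×10⁸)) = 1.831×10¹⁰ m.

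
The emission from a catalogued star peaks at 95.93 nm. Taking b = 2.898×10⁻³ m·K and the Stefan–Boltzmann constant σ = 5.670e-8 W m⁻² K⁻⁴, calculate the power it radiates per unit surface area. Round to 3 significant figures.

Wien's law: T = b/λ_max = 2.898×10⁻³/9.593×10⁻⁸ = 30209.5 K.
Then I = σT⁴ = 5.670×10⁻⁸×(30209.5)⁴ = 4.72×10¹⁰ W/m².

I ≈ 4.72×10¹⁰ W/m²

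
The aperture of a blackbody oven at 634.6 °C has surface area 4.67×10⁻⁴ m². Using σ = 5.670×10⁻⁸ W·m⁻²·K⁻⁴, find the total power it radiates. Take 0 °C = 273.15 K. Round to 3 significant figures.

T = 634.6 °C + 273.15 = 907.75 K.
Area A = 4.67×10⁻⁴ m².
P = σAT⁴ = 5.670×10⁻⁸ × 4.67×10⁻⁴ × (907.75)⁴ = 18.0 W.

P ≈ 18.0 W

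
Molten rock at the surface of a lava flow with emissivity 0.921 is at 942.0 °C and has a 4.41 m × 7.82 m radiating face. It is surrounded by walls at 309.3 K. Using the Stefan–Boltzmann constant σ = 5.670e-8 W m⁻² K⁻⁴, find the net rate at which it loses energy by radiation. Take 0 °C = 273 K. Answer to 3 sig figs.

Net loss ≈ 3.91×10⁶ W

T = 942.0 °C + 273 = 1215.0 K.
Area A = 4.41 × 7.82 = 34.4862 m².
Net radiated power P_net = εσA(T⁴ − T₀⁴) = 0.921×5.670×10⁻⁸×34.4862×(1215.0⁴ − 309.3⁴).
T⁴ − T₀⁴ = 2.17924×10¹² − 9.15208×10⁹ = 2.17009×10¹² K⁴, so P_net = 3.91×10⁶ W.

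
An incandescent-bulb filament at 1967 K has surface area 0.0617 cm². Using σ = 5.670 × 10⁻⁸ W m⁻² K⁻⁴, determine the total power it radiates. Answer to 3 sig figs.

Area A = 0.0617 cm² = 6.17×10⁻⁶ m².
P = σAT⁴ = 5.670×10⁻⁸ × 6.17×10⁻⁶ × (1967)⁴ = 5.24 W.

P ≈ 5.24 W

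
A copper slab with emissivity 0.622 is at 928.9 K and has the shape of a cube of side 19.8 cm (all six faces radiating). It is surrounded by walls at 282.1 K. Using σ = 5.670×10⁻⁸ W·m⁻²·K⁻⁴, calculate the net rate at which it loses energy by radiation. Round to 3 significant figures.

Area A = 6s² = 6×(0.198 m)² = 0.235224 m².
Net radiated power P_net = εσA(T⁴ − T₀⁴) = 0.622×5.670×10⁻⁸×0.235224×(928.9⁴ − 282.1⁴).
T⁴ − T₀⁴ = 7.44519×10¹¹ − 6.33304×10⁹ = 7.38186×10¹¹ K⁴, so P_net = 6.12×10³ W.

Net loss ≈ 6.12×10³ W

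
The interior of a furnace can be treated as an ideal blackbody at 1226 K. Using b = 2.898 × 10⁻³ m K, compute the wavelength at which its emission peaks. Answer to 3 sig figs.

λ_max ≈ 2.36×10³ nm

Wien's displacement law: λ_max = b/T = (2.898×10⁻³ m·K)/(1226 K) = 2.364×10⁻⁶ m.
That is 2.36×10³ nm, in the infrared range.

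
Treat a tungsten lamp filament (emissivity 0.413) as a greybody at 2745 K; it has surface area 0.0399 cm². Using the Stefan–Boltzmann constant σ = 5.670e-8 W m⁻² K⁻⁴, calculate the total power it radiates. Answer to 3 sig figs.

Area A = 0.0399 cm² = 3.99×10⁻⁶ m².
P = εσAT⁴ = 0.413 × 5.670×10⁻⁸ × 3.99×10⁻⁶ × (2745)⁴ = 5.30 W.

P ≈ 5.30 W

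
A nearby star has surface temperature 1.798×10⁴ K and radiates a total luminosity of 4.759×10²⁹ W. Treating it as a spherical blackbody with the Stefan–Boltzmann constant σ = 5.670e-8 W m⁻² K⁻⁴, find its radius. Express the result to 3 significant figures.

R ≈ 2.53×10⁹ m

L = 4πR²σT⁴ ⇒ R = √(L/(4πσT⁴)).
σT⁴ = 5.92573×10⁹ W/m², so R = √(4.759×10²⁹/(4π×5.92573×10⁹)) = 2.53×10⁹ m.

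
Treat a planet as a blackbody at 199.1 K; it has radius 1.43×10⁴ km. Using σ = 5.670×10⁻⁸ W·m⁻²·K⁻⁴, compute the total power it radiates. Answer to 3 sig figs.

Surface area A = 4πR² = 4π(1.43×10⁷ m)² = 2.56970×10¹⁵ m².
P = σAT⁴ = 5.670×10⁻⁸ × 2.56970×10¹⁵ × (199.1)⁴ = 2.29×10¹⁷ W.

P ≈ 2.29×10¹⁷ W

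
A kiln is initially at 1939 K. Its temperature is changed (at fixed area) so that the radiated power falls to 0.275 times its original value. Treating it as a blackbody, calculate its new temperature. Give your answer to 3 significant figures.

T₂ ≈ 1.40×10³ K

P ∝ T⁴, so T₂/T₁ = (P₂/P₁)^(1/4) = (0.275)^(1/4) = 0.724158.
T₂ = 1939 × 0.724158 = 1.40×10³ K.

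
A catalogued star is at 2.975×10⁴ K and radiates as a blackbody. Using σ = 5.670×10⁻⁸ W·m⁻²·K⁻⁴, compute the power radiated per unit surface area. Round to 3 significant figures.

Stefan–Boltzmann: I = σT⁴ = 5.670×10⁻⁸ × (2.975×10⁴)⁴ = 4.44×10¹⁰ W/m².

I ≈ 4.44×10¹⁰ W/m²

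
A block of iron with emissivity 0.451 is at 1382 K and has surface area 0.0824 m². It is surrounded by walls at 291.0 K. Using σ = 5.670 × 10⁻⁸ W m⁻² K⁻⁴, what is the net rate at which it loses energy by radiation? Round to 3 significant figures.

Net loss ≈ 7.67×10³ W

Area A = 0.0824 m².
Net radiated power P_net = εσA(T⁴ − T₀⁴) = 0.451×5.670×10⁻⁸×0.0824×(1382⁴ − 291.0⁴).
T⁴ − T₀⁴ = 3.64781×10¹² − 7.17087×10⁹ = 3.64064×10¹² K⁴, so P_net = 7.67×10³ W.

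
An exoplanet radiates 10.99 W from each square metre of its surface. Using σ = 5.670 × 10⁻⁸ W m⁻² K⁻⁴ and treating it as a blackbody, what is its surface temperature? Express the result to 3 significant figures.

I = σT⁴, so T = (I/σ)^(1/4) = (10.99/(5.670×10⁻⁸))^(1/4) = 118 K.

T ≈ 118 K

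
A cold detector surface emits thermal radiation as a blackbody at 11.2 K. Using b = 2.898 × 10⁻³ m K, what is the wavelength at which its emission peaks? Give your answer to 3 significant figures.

Wien's displacement law: λ_max = b/T = (2.898×10⁻³ m·K)/(11.2 K) = 2.588×10⁻⁴ m.
That is 2.59×10⁻⁴ m, in the infrared range.

λ_max ≈ 2.59×10⁻⁴ m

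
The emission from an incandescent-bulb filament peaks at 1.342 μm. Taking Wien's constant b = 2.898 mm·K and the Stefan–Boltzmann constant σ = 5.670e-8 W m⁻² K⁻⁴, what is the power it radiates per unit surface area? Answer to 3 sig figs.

Wien's law: T = b/λ_max = 2.898×10⁻³/1.342×10⁻⁶ = 2159.46 K.
Then I = σT⁴ = 5.670×10⁻⁸×(2159.46)⁴ = 1.23×10⁶ W/m².

I ≈ 1.23×10⁶ W/m²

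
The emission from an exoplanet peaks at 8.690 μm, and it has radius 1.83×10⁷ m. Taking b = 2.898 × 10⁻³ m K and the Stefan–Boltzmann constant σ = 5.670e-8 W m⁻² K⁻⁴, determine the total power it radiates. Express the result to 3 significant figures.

Wien's law: T = b/λ_max = 2.898×10⁻³/8.690×10⁻⁶ = 333.487 K.
Surface area A = 4πR² = 4π(1.83×10⁷ m)² = 4.20835×10¹⁵ m².
Then P = σAT⁴ = 5.670×10⁻⁸×4.20835×10¹⁵×(333.487)⁴ = 2.95×10¹⁸ W.

P ≈ 2.95×10¹⁸ W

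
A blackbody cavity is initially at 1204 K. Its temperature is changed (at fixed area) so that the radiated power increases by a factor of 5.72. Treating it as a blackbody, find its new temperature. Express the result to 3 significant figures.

P ∝ T⁴, so T₂/T₁ = (P₂/P₁)^(1/4) = (5.72)^(1/4) = 1.54650.
T₂ = 1204 × 1.54650 = 1.86×10³ K.

T₂ ≈ 1.86×10³ K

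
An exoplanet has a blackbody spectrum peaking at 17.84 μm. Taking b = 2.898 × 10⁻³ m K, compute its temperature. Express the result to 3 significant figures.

Wien's law gives T = b/λ_max = (2.898×10⁻³ m·K)/(1.784×10⁻⁵ m) = 162 K.

T ≈ 162 K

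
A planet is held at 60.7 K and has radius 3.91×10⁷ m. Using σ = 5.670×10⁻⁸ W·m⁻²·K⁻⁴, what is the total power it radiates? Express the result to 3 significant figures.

Surface area A = 4πR² = 4π(3.91×10⁷ m)² = 1.92116×10¹⁶ m².
P = σAT⁴ = 5.670×10⁻⁸ × 1.92116×10¹⁶ × (60.7)⁴ = 1.48×10¹⁶ W.

P ≈ 1.48×10¹⁶ W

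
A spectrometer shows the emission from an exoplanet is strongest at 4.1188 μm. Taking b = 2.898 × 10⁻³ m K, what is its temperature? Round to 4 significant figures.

Wien's law gives T = b/λ_max = (2.898×10⁻³ m·K)/(4.1188×10⁻⁶ m) = 703.6 K.

T ≈ 703.6 K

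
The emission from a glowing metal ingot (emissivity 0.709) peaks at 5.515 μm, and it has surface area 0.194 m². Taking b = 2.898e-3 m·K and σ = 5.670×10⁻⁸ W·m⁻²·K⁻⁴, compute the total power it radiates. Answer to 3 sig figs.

P ≈ 595 W

Wien's law: T = b/λ_max = 2.898×10⁻³/5.515×10⁻⁶ = 525.476 K.
Area A = 0.194 m².
Then P = εσAT⁴ = 0.709×5.670×10⁻⁸×0.194×(525.476)⁴ = 595 W.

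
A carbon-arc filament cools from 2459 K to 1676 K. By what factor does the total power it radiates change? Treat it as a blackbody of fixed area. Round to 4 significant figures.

P₂/P₁ ≈ 0.2158

P ∝ T⁴, so P₂/P₁ = (T₂/T₁)⁴ = (1676/2459)⁴ = (0.681578)⁴ = 0.2158.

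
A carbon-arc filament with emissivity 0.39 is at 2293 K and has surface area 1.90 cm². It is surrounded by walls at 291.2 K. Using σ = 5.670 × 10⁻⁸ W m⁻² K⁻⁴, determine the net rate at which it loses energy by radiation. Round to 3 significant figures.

Net loss ≈ 116 W

Area A = 1.90 cm² = 1.90×10⁻⁴ m².
Net radiated power P_net = εσA(T⁴ − T₀⁴) = 0.39×5.670×10⁻⁸×1.90×10⁻⁴×(2293⁴ − 291.2⁴).
T⁴ − T₀⁴ = 2.76450×10¹³ − 7.19061×10⁹ = 2.76378×10¹³ K⁴, so P_net = 116 W.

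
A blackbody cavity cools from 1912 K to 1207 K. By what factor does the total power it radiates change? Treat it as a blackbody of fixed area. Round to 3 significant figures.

P₂/P₁ ≈ 0.159

P ∝ T⁴, so P₂/P₁ = (T₂/T₁)⁴ = (1207/1912)⁴ = (0.631276)⁴ = 0.159.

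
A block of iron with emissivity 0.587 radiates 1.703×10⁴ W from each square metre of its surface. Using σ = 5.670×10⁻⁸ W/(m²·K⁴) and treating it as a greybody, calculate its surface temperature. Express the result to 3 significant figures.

I = εσT⁴, so T = (I/εσ)^(1/4) = (1.703×10⁴/(0.587×5.670×10⁻⁸))^(1/4) = 846 K.

T ≈ 846 K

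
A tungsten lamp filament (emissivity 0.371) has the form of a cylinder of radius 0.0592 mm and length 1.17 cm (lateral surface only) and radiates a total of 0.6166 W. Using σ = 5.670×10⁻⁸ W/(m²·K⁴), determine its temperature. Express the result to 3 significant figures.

Lateral area A = 2πrL = 2π×5.92×10⁻⁵×0.0117 = 4.35199×10⁻⁶ m².
P = εσAT⁴ ⇒ T = (P/(εσA))^(1/4) = (0.6166/(0.371×5.670×10⁻⁸×4.35199×10⁻⁶))^(1/4) = 1.61×10³ K.

T ≈ 1.61×10³ K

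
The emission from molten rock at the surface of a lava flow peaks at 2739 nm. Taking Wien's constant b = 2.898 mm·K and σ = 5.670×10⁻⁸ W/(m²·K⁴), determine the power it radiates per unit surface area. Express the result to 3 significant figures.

Wien's law: T = b/λ_max = 2.898×10⁻³/2.739×10⁻⁶ = 1058.05 K.
Then I = σT⁴ = 5.670×10⁻⁸×(1058.05)⁴ = 7.11×10⁴ W/m².

I ≈ 7.11×10⁴ W/m²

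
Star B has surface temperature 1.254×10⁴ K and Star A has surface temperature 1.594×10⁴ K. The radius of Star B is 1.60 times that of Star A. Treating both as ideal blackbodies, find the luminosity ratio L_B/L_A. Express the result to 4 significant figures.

L_B/L_A ≈ 0.9806

L ∝ R²T⁴, so L_B/L_A = (R_B/R_A)²(T_B/T_A)⁴ = (1.60)² × (1.254×10⁴/1.594×10⁴)⁴ = 2.56 × 0.383034 = 0.9806.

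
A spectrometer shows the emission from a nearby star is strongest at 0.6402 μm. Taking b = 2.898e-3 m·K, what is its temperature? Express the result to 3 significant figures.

Wien's law gives T = b/λ_max = (2.898×10⁻³ m·K)/(6.402×10⁻⁷ m) = 4.53×10³ K.

T ≈ 4.53×10³ K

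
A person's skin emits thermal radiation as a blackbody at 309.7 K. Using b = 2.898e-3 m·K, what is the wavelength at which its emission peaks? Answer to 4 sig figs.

λ_max ≈ 9.357 μm

Wien's displacement law: λ_max = b/T = (2.898×10⁻³ m·K)/(309.7 K) = 9.3574×10⁻⁶ m.
That is 9.357 μm, in the infrared range.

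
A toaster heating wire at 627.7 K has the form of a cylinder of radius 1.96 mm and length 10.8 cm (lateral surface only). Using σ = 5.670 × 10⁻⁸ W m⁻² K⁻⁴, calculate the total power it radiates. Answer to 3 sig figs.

P ≈ 11.7 W

Lateral area A = 2πrL = 2π×1.96×10⁻³×0.108 = 1.33002×10⁻³ m².
P = σAT⁴ = 5.670×10⁻⁸ × 1.33002×10⁻³ × (627.7)⁴ = 11.7 W.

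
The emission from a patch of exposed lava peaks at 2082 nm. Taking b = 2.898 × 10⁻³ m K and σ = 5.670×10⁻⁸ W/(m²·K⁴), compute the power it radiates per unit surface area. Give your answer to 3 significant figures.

I ≈ 2.13×10⁵ W/m²

Wien's law: T = b/λ_max = 2.898×10⁻³/2.082×10⁻⁶ = 1391.93 K.
Then I = σT⁴ = 5.670×10⁻⁸×(1391.93)⁴ = 2.13×10⁵ W/m².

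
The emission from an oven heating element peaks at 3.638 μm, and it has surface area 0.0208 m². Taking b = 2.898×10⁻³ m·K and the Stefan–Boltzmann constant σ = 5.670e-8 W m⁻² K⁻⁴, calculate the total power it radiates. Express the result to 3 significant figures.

P ≈ 475 W

Wien's law: T = b/λ_max = 2.898×10⁻³/3.638×10⁻⁶ = 796.592 K.
Area A = 0.0208 m².
Then P = σAT⁴ = 5.670×10⁻⁸×0.0208×(796.592)⁴ = 475 W.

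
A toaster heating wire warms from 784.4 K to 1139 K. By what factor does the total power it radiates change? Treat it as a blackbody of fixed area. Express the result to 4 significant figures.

P₂/P₁ ≈ 4.446

P ∝ T⁴, so P₂/P₁ = (T₂/T₁)⁴ = (1139/784.4)⁴ = (1.45207)⁴ = 4.446.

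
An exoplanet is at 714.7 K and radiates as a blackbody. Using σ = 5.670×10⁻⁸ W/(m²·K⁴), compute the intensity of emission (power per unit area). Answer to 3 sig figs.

I ≈ 1.48×10⁴ W/m²

Stefan–Boltzmann: I = σT⁴ = 5.670×10⁻⁸ × (714.7)⁴ = 1.48×10⁴ W/m².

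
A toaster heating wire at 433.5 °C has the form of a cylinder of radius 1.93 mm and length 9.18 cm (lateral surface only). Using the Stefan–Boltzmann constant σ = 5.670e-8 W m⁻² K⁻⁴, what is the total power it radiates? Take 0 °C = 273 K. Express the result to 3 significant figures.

P ≈ 15.7 W

T = 433.5 °C + 273 = 706.5 K.
Lateral area A = 2πrL = 2π×1.93×10⁻³×0.0918 = 1.11322×10⁻³ m².
P = σAT⁴ = 5.670×10⁻⁸ × 1.11322×10⁻³ × (706.5)⁴ = 15.7 W.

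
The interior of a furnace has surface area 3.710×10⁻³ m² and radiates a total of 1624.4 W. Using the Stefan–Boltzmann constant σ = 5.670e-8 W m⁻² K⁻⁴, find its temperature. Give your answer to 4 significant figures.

Area A = 3.710×10⁻³ m².
P = σAT⁴ ⇒ T = (P/(σA))^(1/4) = (1624.4/(5.670×10⁻⁸×3.710×10⁻³))^(1/4) = 1667 K.

T ≈ 1667 K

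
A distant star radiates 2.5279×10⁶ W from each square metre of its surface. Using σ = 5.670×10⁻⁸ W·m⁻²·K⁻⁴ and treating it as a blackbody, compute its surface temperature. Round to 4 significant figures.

I = σT⁴, so T = (I/σ)^(1/4) = (2.5279×10⁶/(5.670×10⁻⁸))^(1/4) = 2584 K.

T ≈ 2584 K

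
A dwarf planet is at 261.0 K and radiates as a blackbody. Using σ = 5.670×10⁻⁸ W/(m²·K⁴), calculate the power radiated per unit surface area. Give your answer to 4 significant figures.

I ≈ 263.1 W/m²

Stefan–Boltzmann: I = σT⁴ = 5.670×10⁻⁸ × (261.0)⁴ = 263.1 W/m².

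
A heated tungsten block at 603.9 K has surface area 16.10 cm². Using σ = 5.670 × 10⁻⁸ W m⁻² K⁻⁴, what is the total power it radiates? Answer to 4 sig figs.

P ≈ 12.14 W

Area A = 16.10 cm² = 1.610×10⁻³ m².
P = σAT⁴ = 5.670×10⁻⁸ × 1.610×10⁻³ × (603.9)⁴ = 12.14 W.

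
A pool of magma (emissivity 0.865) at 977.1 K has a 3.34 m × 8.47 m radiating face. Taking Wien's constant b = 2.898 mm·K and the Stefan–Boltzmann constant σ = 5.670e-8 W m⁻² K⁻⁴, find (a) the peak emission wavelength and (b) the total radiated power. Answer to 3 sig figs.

(a) λ_max = b/T = 2.898×10⁻³/977.1 = 2.966×10⁻⁶ m = 2.97×10³ nm.
Area A = 3.34 × 8.47 = 28.2898 m².
(b) P = εσAT⁴ = 0.865×5.670×10⁻⁸×28.2898×(977.1)⁴ = 1.26×10⁶ W.

λ_max ≈ 2.97×10³ nm; P ≈ 1.26×10⁶ W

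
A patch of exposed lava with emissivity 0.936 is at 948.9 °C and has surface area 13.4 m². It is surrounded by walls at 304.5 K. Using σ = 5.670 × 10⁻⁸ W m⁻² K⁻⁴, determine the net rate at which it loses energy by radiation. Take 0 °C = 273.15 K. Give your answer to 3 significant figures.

T = 948.9 °C + 273.15 = 1222.05 K.
Area A = 13.4 m².
Net radiated power P_net = εσA(T⁴ − T₀⁴) = 0.936×5.670×10⁻⁸×13.4×(1222.05⁴ − 304.5⁴).
T⁴ − T₀⁴ = 2.23026×10¹² − 8.59704×10⁹ = 2.22166×10¹² K⁴, so P_net = 1.58×10⁶ W.

Net loss ≈ 1.58×10⁶ W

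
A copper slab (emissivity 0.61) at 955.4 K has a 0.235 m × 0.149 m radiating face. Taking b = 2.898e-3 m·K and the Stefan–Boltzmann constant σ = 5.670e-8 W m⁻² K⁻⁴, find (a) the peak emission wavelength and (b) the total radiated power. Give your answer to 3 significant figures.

λ_max ≈ 3.03 μm; P ≈ 1.01×10³ W

(a) λ_max = b/T = 2.898×10⁻³/955.4 = 3.033×10⁻⁶ m = 3.03 μm.
Area A = 0.235 × 0.149 = 0.035015 m².
(b) P = εσAT⁴ = 0.61×5.670×10⁻⁸×0.035015×(955.4)⁴ = 1.01×10³ W.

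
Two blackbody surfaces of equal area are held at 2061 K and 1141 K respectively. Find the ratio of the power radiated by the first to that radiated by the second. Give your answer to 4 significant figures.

P₁/P₂ ≈ 10.65

With equal areas, P₁/P₂ = (T₁/T₂)⁴ = (2061/1141)⁴ = 10.65.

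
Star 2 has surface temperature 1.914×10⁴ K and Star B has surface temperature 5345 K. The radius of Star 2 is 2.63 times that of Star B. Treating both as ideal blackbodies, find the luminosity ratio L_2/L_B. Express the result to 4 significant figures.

L ∝ R²T⁴, so L_2/L_B = (R_2/R_B)²(T_2/T_B)⁴ = (2.63)² × (1.914×10⁴/5345)⁴ = 6.9169 × 164.428 = 1137.

L_2/L_B ≈ 1137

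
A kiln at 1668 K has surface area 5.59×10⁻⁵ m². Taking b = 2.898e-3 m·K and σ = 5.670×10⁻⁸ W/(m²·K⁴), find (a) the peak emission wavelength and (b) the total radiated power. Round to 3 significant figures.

λ_max ≈ 1.74 μm; P ≈ 24.5 W

(a) λ_max = b/T = 2.898×10⁻³/1668 = 1.737×10⁻⁶ m = 1.74 μm.
Area A = 5.59×10⁻⁵ m².
(b) P = σAT⁴ = 5.670×10⁻⁸×5.59×10⁻⁵×(1668)⁴ = 24.5 W.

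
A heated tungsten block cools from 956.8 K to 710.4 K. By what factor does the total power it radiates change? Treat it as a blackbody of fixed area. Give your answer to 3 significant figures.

P₂/P₁ ≈ 0.304

P ∝ T⁴, so P₂/P₁ = (T₂/T₁)⁴ = (710.4/956.8)⁴ = (0.742475)⁴ = 0.304.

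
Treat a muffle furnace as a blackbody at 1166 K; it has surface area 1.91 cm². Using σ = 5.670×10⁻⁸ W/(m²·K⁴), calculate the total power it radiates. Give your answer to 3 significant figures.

P ≈ 20.0 W

Area A = 1.91 cm² = 1.91×10⁻⁴ m².
P = σAT⁴ = 5.670×10⁻⁸ × 1.91×10⁻⁴ × (1166)⁴ = 20.0 W.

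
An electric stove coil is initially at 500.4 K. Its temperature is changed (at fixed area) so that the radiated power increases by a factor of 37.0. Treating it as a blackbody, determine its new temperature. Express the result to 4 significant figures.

P ∝ T⁴, so T₂/T₁ = (P₂/P₁)^(1/4) = (37.0)^(1/4) = 2.46633.
T₂ = 500.4 × 2.46633 = 1234 K.

T₂ ≈ 1234 K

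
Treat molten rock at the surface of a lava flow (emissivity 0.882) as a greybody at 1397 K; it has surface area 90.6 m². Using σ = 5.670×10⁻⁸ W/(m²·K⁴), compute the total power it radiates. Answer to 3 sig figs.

P ≈ 1.73×10⁷ W

Area A = 90.6 m².
P = εσAT⁴ = 0.882 × 5.670×10⁻⁸ × 90.6 × (1397)⁴ = 1.73×10⁷ W.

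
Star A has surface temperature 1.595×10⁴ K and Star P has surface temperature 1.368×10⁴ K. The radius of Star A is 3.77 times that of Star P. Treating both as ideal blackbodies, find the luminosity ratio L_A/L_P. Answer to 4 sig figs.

L ∝ R²T⁴, so L_A/L_P = (R_A/R_P)²(T_A/T_P)⁴ = (3.77)² × (1.595×10⁴/1.368×10⁴)⁴ = 14.2129 × 1.84798 = 26.27.

L_A/L_P ≈ 26.27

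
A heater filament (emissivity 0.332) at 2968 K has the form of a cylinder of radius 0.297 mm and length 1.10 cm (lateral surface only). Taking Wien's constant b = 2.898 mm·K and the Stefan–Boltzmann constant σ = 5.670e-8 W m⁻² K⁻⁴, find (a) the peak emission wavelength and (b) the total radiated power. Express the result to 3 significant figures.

λ_max ≈ 976 nm; P ≈ 30.0 W

(a) λ_max = b/T = 2.898×10⁻³/2968 = 9.764×10⁻⁷ m = 976 nm.
Lateral area A = 2πrL = 2π×2.97×10⁻⁴×0.0110 = 2.05272×10⁻⁵ m².
(b) P = εσAT⁴ = 0.332×5.670×10⁻⁸×2.05272×10⁻⁵×(2968)⁴ = 30.0 W.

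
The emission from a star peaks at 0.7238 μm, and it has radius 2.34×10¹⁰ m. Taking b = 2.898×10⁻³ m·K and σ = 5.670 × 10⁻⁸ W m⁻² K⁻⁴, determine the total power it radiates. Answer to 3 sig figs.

P ≈ 1.00×10²⁹ W

Wien's law: T = b/λ_max = 2.898×10⁻³/7.238×10⁻⁷ = 4003.87 K.
Surface area A = 4πR² = 4π(2.34×10¹⁰ m)² = 6.88084×10²¹ m².
Then P = σAT⁴ = 5.670×10⁻⁸×6.88084×10²¹×(4003.87)⁴ = 1.00×10²⁹ W.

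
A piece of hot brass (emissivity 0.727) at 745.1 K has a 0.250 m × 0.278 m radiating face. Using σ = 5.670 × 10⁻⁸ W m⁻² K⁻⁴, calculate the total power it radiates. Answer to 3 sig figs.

P ≈ 883 W

Area A = 0.250 × 0.278 = 0.0695 m².
P = εσAT⁴ = 0.727 × 5.670×10⁻⁸ × 0.0695 × (745.1)⁴ = 883 W.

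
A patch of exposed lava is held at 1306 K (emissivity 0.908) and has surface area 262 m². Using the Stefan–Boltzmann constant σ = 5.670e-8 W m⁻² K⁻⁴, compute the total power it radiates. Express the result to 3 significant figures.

Area A = 262 m².
P = εσAT⁴ = 0.908 × 5.670×10⁻⁸ × 262 × (1306)⁴ = 3.92×10⁷ W.

P ≈ 3.92×10⁷ W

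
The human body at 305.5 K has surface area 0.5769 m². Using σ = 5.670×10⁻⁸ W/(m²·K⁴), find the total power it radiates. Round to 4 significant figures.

P ≈ 284.9 W

Area A = 0.5769 m².
P = σAT⁴ = 5.670×10⁻⁸ × 0.5769 × (305.5)⁴ = 284.9 W.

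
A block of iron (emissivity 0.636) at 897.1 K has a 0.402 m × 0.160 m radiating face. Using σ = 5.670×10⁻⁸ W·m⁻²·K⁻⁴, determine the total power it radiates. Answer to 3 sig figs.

P ≈ 1.50×10³ W

Area A = 0.402 × 0.160 = 0.06432 m².
P = εσAT⁴ = 0.636 × 5.670×10⁻⁸ × 0.06432 × (897.1)⁴ = 1.50×10³ W.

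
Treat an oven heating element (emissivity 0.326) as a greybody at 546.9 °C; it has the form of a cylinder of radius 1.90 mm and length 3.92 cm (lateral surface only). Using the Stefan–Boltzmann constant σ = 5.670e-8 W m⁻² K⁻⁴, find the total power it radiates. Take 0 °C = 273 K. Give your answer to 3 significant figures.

T = 546.9 °C + 273 = 819.9 K.
Lateral area A = 2πrL = 2π×1.90×10⁻³×0.0392 = 4.67972×10⁻⁴ m².
P = εσAT⁴ = 0.326 × 5.670×10⁻⁸ × 4.67972×10⁻⁴ × (819.9)⁴ = 3.91 W.

P ≈ 3.91 W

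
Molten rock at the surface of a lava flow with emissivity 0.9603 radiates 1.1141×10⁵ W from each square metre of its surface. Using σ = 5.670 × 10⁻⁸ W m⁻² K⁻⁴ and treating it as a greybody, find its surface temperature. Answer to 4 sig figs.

I = εσT⁴, so T = (I/εσ)^(1/4) = (1.1141×10⁵/(0.9603×5.670×10⁻⁸))^(1/4) = 1196 K.

T ≈ 1196 K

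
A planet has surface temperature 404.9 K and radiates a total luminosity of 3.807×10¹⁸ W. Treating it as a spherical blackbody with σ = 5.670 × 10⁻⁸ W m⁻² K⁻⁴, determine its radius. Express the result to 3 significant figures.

L = 4πR²σT⁴ ⇒ R = √(L/(4πσT⁴)).
σT⁴ = 1523.96 W/m², so R = √(3.807×10¹⁸/(4π×1523.96)) = 1.41×10⁷ m.

R ≈ 1.41×10⁷ m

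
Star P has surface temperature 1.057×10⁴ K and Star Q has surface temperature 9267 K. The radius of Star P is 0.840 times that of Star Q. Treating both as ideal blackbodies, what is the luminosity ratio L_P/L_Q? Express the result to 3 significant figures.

L_P/L_Q ≈ 1.19

L ∝ R²T⁴, so L_P/L_Q = (R_P/R_Q)²(T_P/T_Q)⁴ = (0.840)² × (1.057×10⁴/9267)⁴ = 0.7056 × 1.69256 = 1.19.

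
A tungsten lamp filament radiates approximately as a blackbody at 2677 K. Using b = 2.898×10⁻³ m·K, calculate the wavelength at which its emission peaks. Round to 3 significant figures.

λ_max ≈ 1.08×10³ nm

Wien's displacement law: λ_max = b/T = (2.898×10⁻³ m·K)/(2677 K) = 1.083×10⁻⁶ m.
That is 1.08×10³ nm, in the infrared range.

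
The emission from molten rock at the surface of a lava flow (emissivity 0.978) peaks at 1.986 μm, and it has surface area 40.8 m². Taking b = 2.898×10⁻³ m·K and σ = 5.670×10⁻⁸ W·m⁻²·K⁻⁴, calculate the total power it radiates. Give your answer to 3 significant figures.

P ≈ 1.03×10⁷ W

Wien's law: T = b/λ_max = 2.898×10⁻³/1.986×10⁻⁶ = 1459.21 K.
Area A = 40.8 m².
Then P = εσAT⁴ = 0.978×5.670×10⁻⁸×40.8×(1459.21)⁴ = 1.03×10⁷ W.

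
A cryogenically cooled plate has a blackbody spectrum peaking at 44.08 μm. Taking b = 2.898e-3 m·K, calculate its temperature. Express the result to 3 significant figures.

T ≈ 65.7 K

Wien's law gives T = b/λ_max = (2.898×10⁻³ m·K)/(4.408×10⁻⁵ m) = 65.7 K.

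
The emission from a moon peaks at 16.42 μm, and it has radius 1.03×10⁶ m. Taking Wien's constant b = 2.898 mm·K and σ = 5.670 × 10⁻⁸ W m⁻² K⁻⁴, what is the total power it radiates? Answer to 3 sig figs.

P ≈ 7.33×10¹⁴ W

Wien's law: T = b/λ_max = 2.898×10⁻³/1.642×10⁻⁵ = 176.492 K.
Surface area A = 4πR² = 4π(1.03×10⁶ m)² = 1.33317×10¹³ m².
Then P = σAT⁴ = 5.670×10⁻⁸×1.33317×10¹³×(176.492)⁴ = 7.33×10¹⁴ W.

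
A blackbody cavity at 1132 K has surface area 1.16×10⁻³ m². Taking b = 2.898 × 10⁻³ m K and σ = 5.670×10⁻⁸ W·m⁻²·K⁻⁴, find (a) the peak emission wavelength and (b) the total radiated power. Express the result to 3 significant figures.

λ_max ≈ 2.56 μm; P ≈ 108 W

(a) λ_max = b/T = 2.898×10⁻³/1132 = 2.560×10⁻⁶ m = 2.56 μm.
Area A = 1.16×10⁻³ m².
(b) P = σAT⁴ = 5.670×10⁻⁸×1.16×10⁻³×(1132)⁴ = 108 W.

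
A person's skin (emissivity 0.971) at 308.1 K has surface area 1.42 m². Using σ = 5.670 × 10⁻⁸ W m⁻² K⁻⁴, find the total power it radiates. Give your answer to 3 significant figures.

Area A = 1.42 m².
P = εσAT⁴ = 0.971 × 5.670×10⁻⁸ × 1.42 × (308.1)⁴ = 704 W.

P ≈ 704 W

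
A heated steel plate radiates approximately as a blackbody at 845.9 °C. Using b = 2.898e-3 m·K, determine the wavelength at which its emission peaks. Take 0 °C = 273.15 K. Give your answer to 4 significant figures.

T = 845.9 °C + 273.15 = 1119.05 K.
Wien's displacement law: λ_max = b/T = (2.898×10⁻³ m·K)/(1119.05 K) = 2.5897×10⁻⁶ m.
That is 2590 nm, in the infrared range.

λ_max ≈ 2590 nm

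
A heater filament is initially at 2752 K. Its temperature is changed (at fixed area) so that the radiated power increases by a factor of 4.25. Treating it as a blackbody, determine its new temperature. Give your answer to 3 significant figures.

T₂ ≈ 3.95×10³ K

P ∝ T⁴, so T₂/T₁ = (P₂/P₁)^(1/4) = (4.25)^(1/4) = 1.43581.
T₂ = 2752 × 1.43581 = 3.95×10³ K.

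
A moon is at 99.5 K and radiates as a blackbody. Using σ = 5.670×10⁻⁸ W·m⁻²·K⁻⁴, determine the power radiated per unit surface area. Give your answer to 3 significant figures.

Stefan–Boltzmann: I = σT⁴ = 5.670×10⁻⁸ × (99.5)⁴ = 5.56 W/m².

I ≈ 5.56 W/m²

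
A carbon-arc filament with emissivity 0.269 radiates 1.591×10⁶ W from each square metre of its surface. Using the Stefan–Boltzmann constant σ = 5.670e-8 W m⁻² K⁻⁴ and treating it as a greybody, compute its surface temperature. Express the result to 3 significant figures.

T ≈ 3.20×10³ K

I = εσT⁴, so T = (I/εσ)^(1/4) = (1.591×10⁶/(0.269×5.670×10⁻⁸))^(1/4) = 3.20×10³ K.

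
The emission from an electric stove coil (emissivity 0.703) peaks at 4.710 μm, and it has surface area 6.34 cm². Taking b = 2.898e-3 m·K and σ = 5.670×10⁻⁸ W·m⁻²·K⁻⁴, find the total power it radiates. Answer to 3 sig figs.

P ≈ 3.62 W

Wien's law: T = b/λ_max = 2.898×10⁻³/4.710×10⁻⁶ = 615.287 K.
Area A = 6.34 cm² = 6.34×10⁻⁴ m².
Then P = εσAT⁴ = 0.703×5.670×10⁻⁸×6.34×10⁻⁴×(615.287)⁴ = 3.62 W.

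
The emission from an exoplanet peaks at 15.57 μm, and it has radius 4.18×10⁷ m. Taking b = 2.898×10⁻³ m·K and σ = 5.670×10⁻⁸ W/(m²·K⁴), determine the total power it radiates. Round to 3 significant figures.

Wien's law: T = b/λ_max = 2.898×10⁻³/1.557×10⁻⁵ = 186.127 K.
Surface area A = 4πR² = 4π(4.18×10⁷ m)² = 2.19565×10¹⁶ m².
Then P = σAT⁴ = 5.670×10⁻⁸×2.19565×10¹⁶×(186.127)⁴ = 1.49×10¹⁸ W.

P ≈ 1.49×10¹⁸ W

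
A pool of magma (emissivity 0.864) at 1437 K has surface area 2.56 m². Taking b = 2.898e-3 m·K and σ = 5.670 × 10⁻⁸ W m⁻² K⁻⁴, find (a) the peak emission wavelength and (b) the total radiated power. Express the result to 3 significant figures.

λ_max ≈ 2.02 μm; P ≈ 5.35×10⁵ W

(a) λ_max = b/T = 2.898×10⁻³/1437 = 2.017×10⁻⁶ m = 2.02 μm.
Area A = 2.56 m².
(b) P = εσAT⁴ = 0.864×5.670×10⁻⁸×2.56×(1437)⁴ = 5.35×10⁵ W.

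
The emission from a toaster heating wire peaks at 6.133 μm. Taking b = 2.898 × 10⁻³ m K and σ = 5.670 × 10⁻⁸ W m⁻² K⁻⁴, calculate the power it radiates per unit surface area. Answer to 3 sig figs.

Wien's law: T = b/λ_max = 2.898×10⁻³/6.133×10⁻⁶ = 472.526 K.
Then I = σT⁴ = 5.670×10⁻⁸×(472.526)⁴ = 2.83×10³ W/m².

I ≈ 2.83×10³ W/m²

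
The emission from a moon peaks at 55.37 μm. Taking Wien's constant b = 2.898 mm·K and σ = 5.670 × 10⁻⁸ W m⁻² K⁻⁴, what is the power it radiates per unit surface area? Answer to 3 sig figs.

I ≈ 0.425 W/m²

Wien's law: T = b/λ_max = 2.898×10⁻³/5.537×10⁻⁵ = 52.3388 K.
Then I = σT⁴ = 5.670×10⁻⁸×(52.3388)⁴ = 0.425 W/m².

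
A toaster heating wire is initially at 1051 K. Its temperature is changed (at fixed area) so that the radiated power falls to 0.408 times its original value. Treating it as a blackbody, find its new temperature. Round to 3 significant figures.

P ∝ T⁴, so T₂/T₁ = (P₂/P₁)^(1/4) = (0.408)^(1/4) = 0.799218.
T₂ = 1051 × 0.799218 = 840 K.

T₂ ≈ 840 K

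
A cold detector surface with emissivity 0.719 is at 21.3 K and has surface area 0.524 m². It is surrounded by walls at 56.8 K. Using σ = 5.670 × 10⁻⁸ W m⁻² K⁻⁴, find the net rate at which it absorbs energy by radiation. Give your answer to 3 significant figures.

Net gain ≈ 0.218 W

Area A = 0.524 m².
Net radiated power P_net = εσA(T⁴ − T₀⁴) = 0.719×5.670×10⁻⁸×0.524×(21.3⁴ − 56.8⁴).
T⁴ − T₀⁴ = 2.05835×10⁵ − 1.04086×10⁷ = -1.02028×10⁷ K⁴, so P_net = -0.218 W — negative, meaning a net gain of 0.218 W.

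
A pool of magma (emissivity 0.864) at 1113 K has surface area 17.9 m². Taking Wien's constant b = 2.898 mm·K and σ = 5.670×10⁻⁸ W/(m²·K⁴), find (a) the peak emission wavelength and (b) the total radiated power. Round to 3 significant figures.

λ_max ≈ 2.60×10³ nm; P ≈ 1.35×10⁶ W

(a) λ_max = b/T = 2.898×10⁻³/1113 = 2.604×10⁻⁶ m = 2.60×10³ nm.
Area A = 17.9 m².
(b) P = εσAT⁴ = 0.864×5.670×10⁻⁸×17.9×(1113)⁴ = 1.35×10⁶ W.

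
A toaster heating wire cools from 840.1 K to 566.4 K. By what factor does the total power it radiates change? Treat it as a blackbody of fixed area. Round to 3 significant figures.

P₂/P₁ ≈ 0.207

P ∝ T⁴, so P₂/P₁ = (T₂/T₁)⁴ = (566.4/840.1)⁴ = (0.674205)⁴ = 0.207.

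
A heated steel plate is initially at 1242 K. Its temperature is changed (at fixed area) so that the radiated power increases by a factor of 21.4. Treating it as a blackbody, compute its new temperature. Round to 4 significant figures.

P ∝ T⁴, so T₂/T₁ = (P₂/P₁)^(1/4) = (21.4)^(1/4) = 2.15082.
T₂ = 1242 × 2.15082 = 2671 K.

T₂ ≈ 2671 K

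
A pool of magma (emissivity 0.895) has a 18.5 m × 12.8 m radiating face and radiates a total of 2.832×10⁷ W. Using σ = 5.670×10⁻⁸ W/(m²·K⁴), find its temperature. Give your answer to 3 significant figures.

Area A = 18.5 × 12.8 = 236.8 m².
P = εσAT⁴ ⇒ T = (P/(εσA))^(1/4) = (2.832×10⁷/(0.895×5.670×10⁻⁸×236.8))^(1/4) = 1.24×10³ K.

T ≈ 1.24×10³ K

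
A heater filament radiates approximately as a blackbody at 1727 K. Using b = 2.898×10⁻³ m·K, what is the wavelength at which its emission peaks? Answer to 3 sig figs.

Wien's displacement law: λ_max = b/T = (2.898×10⁻³ m·K)/(1727 K) = 1.678×10⁻⁶ m.
That is 1.68 μm, in the infrared range.

λ_max ≈ 1.68 μm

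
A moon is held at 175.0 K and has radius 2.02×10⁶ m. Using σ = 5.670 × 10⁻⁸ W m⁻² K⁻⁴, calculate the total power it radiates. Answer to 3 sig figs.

P ≈ 2.73×10¹⁵ W

Surface area A = 4πR² = 4π(2.02×10⁶ m)² = 5.12758×10¹³ m².
P = σAT⁴ = 5.670×10⁻⁸ × 5.12758×10¹³ × (175.0)⁴ = 2.73×10¹⁵ W.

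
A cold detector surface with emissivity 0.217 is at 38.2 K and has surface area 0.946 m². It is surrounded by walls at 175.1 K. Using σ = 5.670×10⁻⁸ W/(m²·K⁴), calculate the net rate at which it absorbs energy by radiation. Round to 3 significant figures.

Area A = 0.946 m².
Net radiated power P_net = εσA(T⁴ − T₀⁴) = 0.217×5.670×10⁻⁸×0.946×(38.2⁴ − 175.1⁴).
T⁴ − T₀⁴ = 2.12938×10⁶ − 9.40036×10⁸ = -9.37907×10⁸ K⁴, so P_net = -10.9 W — negative, meaning a net gain of 10.9 W.

Net gain ≈ 10.9 W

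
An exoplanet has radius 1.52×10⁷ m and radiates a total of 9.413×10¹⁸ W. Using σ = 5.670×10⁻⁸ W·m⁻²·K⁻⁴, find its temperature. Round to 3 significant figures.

Surface area A = 4πR² = 4π(1.52×10⁷ m)² = 2.90333×10¹⁵ m².
P = σAT⁴ ⇒ T = (P/(σA))^(1/4) = (9.413×10¹⁸/(5.670×10⁻⁸×2.90333×10¹⁵))^(1/4) = 489 K.

T ≈ 489 K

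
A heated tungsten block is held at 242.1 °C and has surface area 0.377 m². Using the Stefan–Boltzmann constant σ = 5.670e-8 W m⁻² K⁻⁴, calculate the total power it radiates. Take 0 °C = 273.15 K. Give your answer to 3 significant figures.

T = 242.1 °C + 273.15 = 515.25 K.
Area A = 0.377 m².
P = σAT⁴ = 5.670×10⁻⁸ × 0.377 × (515.25)⁴ = 1.51×10³ W.

P ≈ 1.51×10³ W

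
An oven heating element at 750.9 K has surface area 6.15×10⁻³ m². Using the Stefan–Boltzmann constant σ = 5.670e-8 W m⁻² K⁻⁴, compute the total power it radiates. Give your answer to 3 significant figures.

Area A = 6.15×10⁻³ m².
P = σAT⁴ = 5.670×10⁻⁸ × 6.15×10⁻³ × (750.9)⁴ = 111 W.

P ≈ 111 W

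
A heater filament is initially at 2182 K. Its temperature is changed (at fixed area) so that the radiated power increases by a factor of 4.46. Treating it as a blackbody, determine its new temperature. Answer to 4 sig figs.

P ∝ T⁴, so T₂/T₁ = (P₂/P₁)^(1/4) = (4.46)^(1/4) = 1.45323.
T₂ = 2182 × 1.45323 = 3171 K.

T₂ ≈ 3171 K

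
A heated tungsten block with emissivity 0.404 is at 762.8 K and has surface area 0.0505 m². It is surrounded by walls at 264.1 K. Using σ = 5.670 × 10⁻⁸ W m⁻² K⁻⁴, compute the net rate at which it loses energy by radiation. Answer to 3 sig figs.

Net loss ≈ 386 W

Area A = 0.0505 m².
Net radiated power P_net = εσA(T⁴ − T₀⁴) = 0.404×5.670×10⁻⁸×0.0505×(762.8⁴ − 264.1⁴).
T⁴ − T₀⁴ = 3.38566×10¹¹ − 4.86490×10⁹ = 3.33701×10¹¹ K⁴, so P_net = 386 W.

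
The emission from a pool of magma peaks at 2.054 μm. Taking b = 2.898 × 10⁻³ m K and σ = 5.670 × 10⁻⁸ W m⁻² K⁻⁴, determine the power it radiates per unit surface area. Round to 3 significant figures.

Wien's law: T = b/λ_max = 2.898×10⁻³/2.054×10⁻⁶ = 1410.91 K.
Then I = σT⁴ = 5.670×10⁻⁸×(1410.91)⁴ = 2.25×10⁵ W/m².

I ≈ 2.25×10⁵ W/m²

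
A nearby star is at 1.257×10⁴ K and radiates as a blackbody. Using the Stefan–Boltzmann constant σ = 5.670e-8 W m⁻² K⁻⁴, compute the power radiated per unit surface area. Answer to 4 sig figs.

Stefan–Boltzmann: I = σT⁴ = 5.670×10⁻⁸ × (1.257×10⁴)⁴ = 1.416×10⁹ W/m².

I ≈ 1.416×10⁹ W/m²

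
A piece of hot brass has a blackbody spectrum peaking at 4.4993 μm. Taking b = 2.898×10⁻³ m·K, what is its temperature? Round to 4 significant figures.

Wien's law gives T = b/λ_max = (2.898×10⁻³ m·K)/(4.4993×10⁻⁶ m) = 644.1 K.

T ≈ 644.1 K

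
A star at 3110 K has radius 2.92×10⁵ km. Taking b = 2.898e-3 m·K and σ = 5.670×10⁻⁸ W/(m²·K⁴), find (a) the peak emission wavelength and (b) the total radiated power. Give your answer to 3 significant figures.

λ_max ≈ 0.932 μm; P ≈ 5.68×10²⁴ W

(a) λ_max = b/T = 2.898×10⁻³/3110 = 9.318×10⁻⁷ m = 0.932 μm.
Surface area A = 4πR² = 4π(2.92×10⁸ m)² = 1.07146×10¹⁸ m².
(b) P = σAT⁴ = 5.670×10⁻⁸×1.07146×10¹⁸×(3110)⁴ = 5.68×10²⁴ W.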